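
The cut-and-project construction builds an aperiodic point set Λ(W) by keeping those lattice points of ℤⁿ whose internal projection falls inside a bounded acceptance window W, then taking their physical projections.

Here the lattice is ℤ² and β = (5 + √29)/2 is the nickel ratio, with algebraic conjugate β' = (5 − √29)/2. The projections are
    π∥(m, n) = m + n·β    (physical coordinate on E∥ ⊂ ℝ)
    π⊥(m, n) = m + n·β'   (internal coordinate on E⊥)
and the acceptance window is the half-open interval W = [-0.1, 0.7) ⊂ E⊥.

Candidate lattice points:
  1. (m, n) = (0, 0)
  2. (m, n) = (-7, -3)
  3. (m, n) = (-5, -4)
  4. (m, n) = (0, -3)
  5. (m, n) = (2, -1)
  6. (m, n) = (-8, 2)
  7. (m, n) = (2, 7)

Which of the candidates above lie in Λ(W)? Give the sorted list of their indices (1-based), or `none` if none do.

1, 4, 7

β' = (5−√29)/2 ≈ -0.19258.
[1] lift (0,0): star map gives 0.00000; window check -0.1 ≤ 0.00000 < 0.7 is true → IN Λ
[2] lift (-7,-3): star map gives -6.42225; window check -0.1 ≤ -6.42225 < 0.7 is false → out
[3] lift (-5,-4): star map gives -4.22967; window check -0.1 ≤ -4.22967 < 0.7 is false → out
[4] lift (0,-3): star map gives 0.57775; window check -0.1 ≤ 0.57775 < 0.7 is true → IN Λ
[5] lift (2,-1): star map gives 2.19258; window check -0.1 ≤ 2.19258 < 0.7 is false → out
[6] lift (-8,2): star map gives -8.38516; window check -0.1 ≤ -8.38516 < 0.7 is false → out
[7] lift (2,7): star map gives 0.65192; window check -0.1 ≤ 0.65192 < 0.7 is true → IN Λ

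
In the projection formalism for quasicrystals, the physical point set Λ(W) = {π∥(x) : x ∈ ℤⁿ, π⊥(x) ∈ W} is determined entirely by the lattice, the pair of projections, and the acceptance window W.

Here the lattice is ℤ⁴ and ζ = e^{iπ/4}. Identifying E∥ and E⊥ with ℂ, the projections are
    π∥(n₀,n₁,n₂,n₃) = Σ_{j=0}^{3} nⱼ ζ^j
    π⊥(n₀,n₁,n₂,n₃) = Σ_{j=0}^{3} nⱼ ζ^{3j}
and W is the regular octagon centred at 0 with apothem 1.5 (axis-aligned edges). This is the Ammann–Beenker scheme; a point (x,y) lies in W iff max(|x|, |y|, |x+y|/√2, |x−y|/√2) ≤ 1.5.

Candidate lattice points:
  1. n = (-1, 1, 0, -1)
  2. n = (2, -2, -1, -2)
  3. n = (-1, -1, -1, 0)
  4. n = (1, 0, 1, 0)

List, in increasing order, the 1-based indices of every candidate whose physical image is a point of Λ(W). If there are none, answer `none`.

3, 4

Internal map: ζ^{3j} for j=0..3 gives (1,0), (−√2/2,√2/2), (0,−1), (√2/2,√2/2).
candidate 1: n = (-1, 1, 0, -1) → π⊥ ≈ (-2.4142, +0.0000); max(|x|,|y|,|x±y|/√2) = 2.4142 > 1.5 ⇒ ∉ W
candidate 2: n = (2, -2, -1, -2) → π⊥ ≈ (+2.0000, -1.8284); max(|x|,|y|,|x±y|/√2) = 2.7071 > 1.5 ⇒ ∉ W
candidate 3: n = (-1, -1, -1, 0) → π⊥ ≈ (-0.2929, +0.2929); max(|x|,|y|,|x±y|/√2) = 0.4142 ≤ 1.5 ⇒ ∈ W
candidate 4: n = (1, 0, 1, 0) → π⊥ ≈ (+1.0000, -1.0000); max(|x|,|y|,|x±y|/√2) = 1.4142 ≤ 1.5 ⇒ ∈ W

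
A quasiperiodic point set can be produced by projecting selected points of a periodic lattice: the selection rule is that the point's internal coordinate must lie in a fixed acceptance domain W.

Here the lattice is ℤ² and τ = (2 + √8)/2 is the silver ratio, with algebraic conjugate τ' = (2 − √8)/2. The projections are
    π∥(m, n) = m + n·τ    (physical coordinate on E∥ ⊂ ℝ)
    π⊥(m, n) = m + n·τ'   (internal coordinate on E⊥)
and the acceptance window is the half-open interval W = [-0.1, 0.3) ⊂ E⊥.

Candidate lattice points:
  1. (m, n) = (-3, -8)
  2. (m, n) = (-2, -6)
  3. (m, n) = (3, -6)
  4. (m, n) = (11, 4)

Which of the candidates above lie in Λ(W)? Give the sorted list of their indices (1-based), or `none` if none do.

none

Numerically τ ≈ 2.4142 and τ' = −1/τ ≈ -0.4142.
candidate 1: (m,n)=(-3,-8) → π∥ = -3-8·τ ≈ -22.3137, π⊥ = -3-8·τ' ≈ 0.3137 ∉ [-0.1, 0.3) ⇒ out
candidate 2: (m,n)=(-2,-6) → π∥ = -2-6·τ ≈ -16.4853, π⊥ = -2-6·τ' ≈ 0.4853 ∉ [-0.1, 0.3) ⇒ out
candidate 3: (m,n)=(3,-6) → π∥ = 3-6·τ ≈ -11.4853, π⊥ = 3-6·τ' ≈ 5.4853 ∉ [-0.1, 0.3) ⇒ out
candidate 4: (m,n)=(11,4) → π∥ = 11+4·τ ≈ 20.6569, π⊥ = 11+4·τ' ≈ 9.3431 ∉ [-0.1, 0.3) ⇒ out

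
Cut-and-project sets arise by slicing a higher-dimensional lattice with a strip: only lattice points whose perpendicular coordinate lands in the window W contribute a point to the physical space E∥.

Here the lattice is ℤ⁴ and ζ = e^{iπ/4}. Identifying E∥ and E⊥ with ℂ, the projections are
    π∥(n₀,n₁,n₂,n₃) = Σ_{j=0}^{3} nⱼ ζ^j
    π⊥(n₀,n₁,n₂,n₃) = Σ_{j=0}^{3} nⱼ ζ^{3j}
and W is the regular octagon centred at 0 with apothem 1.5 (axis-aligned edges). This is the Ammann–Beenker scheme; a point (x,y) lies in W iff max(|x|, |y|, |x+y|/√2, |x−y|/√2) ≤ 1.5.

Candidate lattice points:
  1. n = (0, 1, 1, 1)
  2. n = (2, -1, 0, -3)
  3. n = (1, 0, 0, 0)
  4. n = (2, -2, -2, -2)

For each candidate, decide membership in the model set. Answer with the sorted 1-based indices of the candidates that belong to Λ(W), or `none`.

1, 3

Internal map: ζ^{3j} for j=0..3 gives (1,0), (−√2/2,√2/2), (0,−1), (√2/2,√2/2).
#1 (0, 1, 1, 1): internal (0.000000, 0.414214); octagon support 0.414214 vs apothem 1.5 → ∈ W
#2 (2, -1, 0, -3): internal (0.585786, -2.828427); octagon support 2.828427 vs apothem 1.5 → ∉ W
#3 (1, 0, 0, 0): internal (1.000000, 0.000000); octagon support 1.000000 vs apothem 1.5 → ∈ W
#4 (2, -2, -2, -2): internal (2.000000, -0.828427); octagon support 2.000000 vs apothem 1.5 → ∉ W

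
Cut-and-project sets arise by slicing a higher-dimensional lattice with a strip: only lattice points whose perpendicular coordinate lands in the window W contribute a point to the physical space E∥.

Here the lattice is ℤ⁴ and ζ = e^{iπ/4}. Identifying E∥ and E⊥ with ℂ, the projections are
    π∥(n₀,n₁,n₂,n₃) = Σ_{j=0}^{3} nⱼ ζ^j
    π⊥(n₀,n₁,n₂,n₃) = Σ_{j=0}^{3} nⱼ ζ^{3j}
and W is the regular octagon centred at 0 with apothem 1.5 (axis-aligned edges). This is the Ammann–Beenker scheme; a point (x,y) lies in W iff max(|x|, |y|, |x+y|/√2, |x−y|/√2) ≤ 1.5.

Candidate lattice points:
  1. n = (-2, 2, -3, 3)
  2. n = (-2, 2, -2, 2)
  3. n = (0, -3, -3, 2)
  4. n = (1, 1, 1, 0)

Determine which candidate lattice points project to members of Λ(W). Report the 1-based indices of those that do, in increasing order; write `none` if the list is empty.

Internal map: ζ^{3j} for j=0..3 gives (1,0), (−√2/2,√2/2), (0,−1), (√2/2,√2/2).
candidate 1: n = (-2, 2, -3, 3) → π⊥ ≈ (-1.292893, +6.535534); max(|x|,|y|,|x±y|/√2) = 6.535534 > 1.5 ⇒ ∉ W
candidate 2: n = (-2, 2, -2, 2) → π⊥ ≈ (-2.000000, +4.828427); max(|x|,|y|,|x±y|/√2) = 4.828427 > 1.5 ⇒ ∉ W
candidate 3: n = (0, -3, -3, 2) → π⊥ ≈ (+3.535534, +2.292893); max(|x|,|y|,|x±y|/√2) = 4.121320 > 1.5 ⇒ ∉ W
candidate 4: n = (1, 1, 1, 0) → π⊥ ≈ (+0.292893, -0.292893); max(|x|,|y|,|x±y|/√2) = 0.414214 ≤ 1.5 ⇒ ∈ W

4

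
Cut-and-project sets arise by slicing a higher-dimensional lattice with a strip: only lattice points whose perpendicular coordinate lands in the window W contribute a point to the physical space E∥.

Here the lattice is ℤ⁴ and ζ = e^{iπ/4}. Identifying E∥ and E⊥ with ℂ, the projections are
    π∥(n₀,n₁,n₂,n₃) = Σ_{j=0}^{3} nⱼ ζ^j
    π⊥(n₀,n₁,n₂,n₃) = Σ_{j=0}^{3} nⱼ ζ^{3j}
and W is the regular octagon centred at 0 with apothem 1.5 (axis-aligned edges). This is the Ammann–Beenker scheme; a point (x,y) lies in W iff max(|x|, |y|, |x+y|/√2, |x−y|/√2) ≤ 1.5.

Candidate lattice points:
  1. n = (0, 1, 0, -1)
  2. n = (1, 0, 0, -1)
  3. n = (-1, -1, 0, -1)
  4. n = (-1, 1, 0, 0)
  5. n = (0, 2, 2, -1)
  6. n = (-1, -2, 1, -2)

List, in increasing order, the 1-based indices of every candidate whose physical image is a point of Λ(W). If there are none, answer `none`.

π⊥(n) = n₀ + n₁ζ³ + n₂ζ⁶ + n₃ζ⁹ where ζ = e^{iπ/4}.
#1 (0, 1, 0, -1): internal (-1.414214, 0.000000); octagon support 1.414214 vs apothem 1.5 → ∈ W
#2 (1, 0, 0, -1): internal (0.292893, -0.707107); octagon support 0.707107 vs apothem 1.5 → ∈ W
#3 (-1, -1, 0, -1): internal (-1.000000, -1.414214); octagon support 1.707107 vs apothem 1.5 → ∉ W
#4 (-1, 1, 0, 0): internal (-1.707107, 0.707107); octagon support 1.707107 vs apothem 1.5 → ∉ W
#5 (0, 2, 2, -1): internal (-2.121320, -1.292893); octagon support 2.414214 vs apothem 1.5 → ∉ W
#6 (-1, -2, 1, -2): internal (-1.000000, -3.828427); octagon support 3.828427 vs apothem 1.5 → ∉ W

1, 2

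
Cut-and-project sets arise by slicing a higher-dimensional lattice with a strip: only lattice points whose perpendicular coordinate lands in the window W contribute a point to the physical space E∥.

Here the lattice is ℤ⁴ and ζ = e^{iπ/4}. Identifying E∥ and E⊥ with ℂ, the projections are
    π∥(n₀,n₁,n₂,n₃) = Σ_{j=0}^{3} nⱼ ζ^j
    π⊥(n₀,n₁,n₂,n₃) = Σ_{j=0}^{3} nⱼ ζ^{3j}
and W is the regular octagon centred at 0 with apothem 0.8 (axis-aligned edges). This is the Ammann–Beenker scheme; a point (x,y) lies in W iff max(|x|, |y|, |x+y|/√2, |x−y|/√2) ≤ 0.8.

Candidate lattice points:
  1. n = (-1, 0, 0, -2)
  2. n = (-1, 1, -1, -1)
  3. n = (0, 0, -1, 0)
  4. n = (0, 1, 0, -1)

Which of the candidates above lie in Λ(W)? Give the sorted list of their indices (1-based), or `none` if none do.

none

π⊥(n) = n₀ + n₁ζ³ + n₂ζ⁶ + n₃ζ⁹ where ζ = e^{iπ/4}.
#1 (-1, 0, 0, -2): internal (-2.414214, -1.414214); octagon support 2.707107 vs apothem 0.8 → ∉ W
#2 (-1, 1, -1, -1): internal (-2.414214, 1.000000); octagon support 2.414214 vs apothem 0.8 → ∉ W
#3 (0, 0, -1, 0): internal (0.000000, 1.000000); octagon support 1.000000 vs apothem 0.8 → ∉ W
#4 (0, 1, 0, -1): internal (-1.414214, 0.000000); octagon support 1.414214 vs apothem 0.8 → ∉ W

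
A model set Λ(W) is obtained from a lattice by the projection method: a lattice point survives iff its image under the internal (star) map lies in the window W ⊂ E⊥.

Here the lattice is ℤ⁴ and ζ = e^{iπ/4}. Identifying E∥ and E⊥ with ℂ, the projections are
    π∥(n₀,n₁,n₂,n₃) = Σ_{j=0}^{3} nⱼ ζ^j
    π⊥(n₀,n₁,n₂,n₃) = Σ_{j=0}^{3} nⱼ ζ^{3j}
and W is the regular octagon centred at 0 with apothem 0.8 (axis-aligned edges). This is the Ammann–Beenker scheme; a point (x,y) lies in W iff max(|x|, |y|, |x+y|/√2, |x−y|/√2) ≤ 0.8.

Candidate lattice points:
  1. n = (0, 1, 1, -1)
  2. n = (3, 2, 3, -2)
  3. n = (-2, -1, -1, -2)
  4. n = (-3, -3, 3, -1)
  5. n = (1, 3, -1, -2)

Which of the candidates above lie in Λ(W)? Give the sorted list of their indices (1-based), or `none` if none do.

none

π⊥(n) = n₀ + n₁ζ³ + n₂ζ⁶ + n₃ζ⁹ where ζ = e^{iπ/4}.
#1 (0, 1, 1, -1): internal (-1.414214, -1.000000); octagon support 1.707107 vs apothem 0.8 → ∉ W
#2 (3, 2, 3, -2): internal (0.171573, -3.000000); octagon support 3.000000 vs apothem 0.8 → ∉ W
#3 (-2, -1, -1, -2): internal (-2.707107, -1.121320); octagon support 2.707107 vs apothem 0.8 → ∉ W
#4 (-3, -3, 3, -1): internal (-1.585786, -5.828427); octagon support 5.828427 vs apothem 0.8 → ∉ W
#5 (1, 3, -1, -2): internal (-2.535534, 1.707107); octagon support 3.000000 vs apothem 0.8 → ∉ W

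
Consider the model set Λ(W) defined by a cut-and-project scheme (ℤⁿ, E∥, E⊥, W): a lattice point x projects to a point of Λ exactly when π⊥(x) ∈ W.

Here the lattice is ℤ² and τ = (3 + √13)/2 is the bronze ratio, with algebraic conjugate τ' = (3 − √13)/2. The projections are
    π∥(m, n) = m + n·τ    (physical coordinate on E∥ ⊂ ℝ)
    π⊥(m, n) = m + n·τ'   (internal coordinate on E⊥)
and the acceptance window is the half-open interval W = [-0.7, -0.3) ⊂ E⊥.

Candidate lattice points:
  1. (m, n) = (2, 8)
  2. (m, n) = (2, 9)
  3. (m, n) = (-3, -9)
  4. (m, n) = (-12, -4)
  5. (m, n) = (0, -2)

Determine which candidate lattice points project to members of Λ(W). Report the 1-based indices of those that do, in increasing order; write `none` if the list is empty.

1

Compute τ' = (3−√13)/2 = -0.30278, so π⊥(m,n) = m -0.30278·n.
candidate 1: (m,n)=(2,8) → π∥ = 2+8·τ ≈ 28.42221, π⊥ = 2+8·τ' ≈ -0.42221 ∈ [-0.7, -0.3) ⇒ IN Λ
candidate 2: (m,n)=(2,9) → π∥ = 2+9·τ ≈ 31.72498, π⊥ = 2+9·τ' ≈ -0.72498 ∉ [-0.7, -0.3) ⇒ out
candidate 3: (m,n)=(-3,-9) → π∥ = -3-9·τ ≈ -32.72498, π⊥ = -3-9·τ' ≈ -0.27502 ∉ [-0.7, -0.3) ⇒ out
candidate 4: (m,n)=(-12,-4) → π∥ = -12-4·τ ≈ -25.21110, π⊥ = -12-4·τ' ≈ -10.78890 ∉ [-0.7, -0.3) ⇒ out
candidate 5: (m,n)=(0,-2) → π∥ = 0-2·τ ≈ -6.60555, π⊥ = 0-2·τ' ≈ 0.60555 ∉ [-0.7, -0.3) ⇒ out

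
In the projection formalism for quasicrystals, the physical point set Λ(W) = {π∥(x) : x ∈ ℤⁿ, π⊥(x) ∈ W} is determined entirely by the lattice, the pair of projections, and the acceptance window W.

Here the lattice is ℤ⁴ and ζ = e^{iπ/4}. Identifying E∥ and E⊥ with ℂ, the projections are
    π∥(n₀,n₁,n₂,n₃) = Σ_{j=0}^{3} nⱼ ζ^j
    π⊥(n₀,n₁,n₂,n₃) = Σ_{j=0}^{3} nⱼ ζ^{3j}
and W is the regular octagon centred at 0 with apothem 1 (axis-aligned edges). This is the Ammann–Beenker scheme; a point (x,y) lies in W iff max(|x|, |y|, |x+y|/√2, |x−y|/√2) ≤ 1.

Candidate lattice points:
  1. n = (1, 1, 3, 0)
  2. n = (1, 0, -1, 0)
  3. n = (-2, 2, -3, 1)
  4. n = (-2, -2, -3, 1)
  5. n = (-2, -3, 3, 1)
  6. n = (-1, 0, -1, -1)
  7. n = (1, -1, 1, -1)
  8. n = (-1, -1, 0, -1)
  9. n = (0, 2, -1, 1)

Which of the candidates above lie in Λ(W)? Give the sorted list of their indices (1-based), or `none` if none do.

none

With ζ = e^{iπ/4} the internal vectors are ζ^0,ζ^3,ζ^6,ζ^9.
candidate 1: n = (1, 1, 3, 0) → π⊥ ≈ (+0.2929, -2.2929); max(|x|,|y|,|x±y|/√2) = 2.2929 > 1 ⇒ ∉ W
candidate 2: n = (1, 0, -1, 0) → π⊥ ≈ (+1.0000, +1.0000); max(|x|,|y|,|x±y|/√2) = 1.4142 > 1 ⇒ ∉ W
candidate 3: n = (-2, 2, -3, 1) → π⊥ ≈ (-2.7071, +5.1213); max(|x|,|y|,|x±y|/√2) = 5.5355 > 1 ⇒ ∉ W
candidate 4: n = (-2, -2, -3, 1) → π⊥ ≈ (+0.1213, +2.2929); max(|x|,|y|,|x±y|/√2) = 2.2929 > 1 ⇒ ∉ W
candidate 5: n = (-2, -3, 3, 1) → π⊥ ≈ (+0.8284, -4.4142); max(|x|,|y|,|x±y|/√2) = 4.4142 > 1 ⇒ ∉ W
candidate 6: n = (-1, 0, -1, -1) → π⊥ ≈ (-1.7071, +0.2929); max(|x|,|y|,|x±y|/√2) = 1.7071 > 1 ⇒ ∉ W
candidate 7: n = (1, -1, 1, -1) → π⊥ ≈ (+1.0000, -2.4142); max(|x|,|y|,|x±y|/√2) = 2.4142 > 1 ⇒ ∉ W
candidate 8: n = (-1, -1, 0, -1) → π⊥ ≈ (-1.0000, -1.4142); max(|x|,|y|,|x±y|/√2) = 1.7071 > 1 ⇒ ∉ W
candidate 9: n = (0, 2, -1, 1) → π⊥ ≈ (-0.7071, +3.1213); max(|x|,|y|,|x±y|/√2) = 3.1213 > 1 ⇒ ∉ W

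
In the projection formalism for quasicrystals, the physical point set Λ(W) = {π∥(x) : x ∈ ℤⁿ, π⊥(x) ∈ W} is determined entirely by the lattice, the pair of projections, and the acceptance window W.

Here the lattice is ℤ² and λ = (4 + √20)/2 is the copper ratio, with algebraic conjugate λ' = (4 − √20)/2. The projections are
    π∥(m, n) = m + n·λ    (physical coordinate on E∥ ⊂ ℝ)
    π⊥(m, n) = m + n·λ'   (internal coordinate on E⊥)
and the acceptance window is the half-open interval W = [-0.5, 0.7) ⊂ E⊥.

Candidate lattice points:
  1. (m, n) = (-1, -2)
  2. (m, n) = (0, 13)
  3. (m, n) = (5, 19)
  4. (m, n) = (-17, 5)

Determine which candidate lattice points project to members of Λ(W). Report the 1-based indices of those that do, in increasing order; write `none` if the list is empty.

3

λ' = (4−√20)/2 ≈ -0.236068.
#1 (-1,-2): internal coord -1 + (-2)·λ' = -0.527864; -0.527864 ∉ [-0.5, 0.7) → out
#2 (0,13): internal coord 0 + (13)·λ' = -3.068884; -3.068884 ∉ [-0.5, 0.7) → out
#3 (5,19): internal coord 5 + (19)·λ' = +0.514708; +0.514708 ∈ [-0.5, 0.7) → IN Λ
#4 (-17,5): internal coord -17 + (5)·λ' = -18.180340; -18.180340 ∉ [-0.5, 0.7) → out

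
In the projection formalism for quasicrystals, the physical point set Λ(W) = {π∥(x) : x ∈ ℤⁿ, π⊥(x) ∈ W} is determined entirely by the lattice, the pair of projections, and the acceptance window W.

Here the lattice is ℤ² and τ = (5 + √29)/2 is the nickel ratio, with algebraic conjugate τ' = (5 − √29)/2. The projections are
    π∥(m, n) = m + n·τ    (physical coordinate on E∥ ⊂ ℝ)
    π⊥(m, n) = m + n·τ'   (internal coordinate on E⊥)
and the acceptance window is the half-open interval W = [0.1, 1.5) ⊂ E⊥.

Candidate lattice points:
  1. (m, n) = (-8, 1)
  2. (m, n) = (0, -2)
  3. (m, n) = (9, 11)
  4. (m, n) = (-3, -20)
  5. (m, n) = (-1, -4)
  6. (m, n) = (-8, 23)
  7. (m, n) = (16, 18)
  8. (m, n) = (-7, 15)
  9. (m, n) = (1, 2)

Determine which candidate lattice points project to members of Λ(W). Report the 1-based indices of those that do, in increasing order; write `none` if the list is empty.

2, 4, 9

Compute τ' = (5−√29)/2 = -0.1926, so π⊥(m,n) = m -0.1926·n.
#1 (-8,1): internal coord -8 + (1)·τ' = -8.1926; -8.1926 ∉ [0.1, 1.5) → out
#2 (0,-2): internal coord 0 + (-2)·τ' = +0.3852; +0.3852 ∈ [0.1, 1.5) → IN Λ
#3 (9,11): internal coord 9 + (11)·τ' = +6.8816; +6.8816 ∉ [0.1, 1.5) → out
#4 (-3,-20): internal coord -3 + (-20)·τ' = +0.8516; +0.8516 ∈ [0.1, 1.5) → IN Λ
#5 (-1,-4): internal coord -1 + (-4)·τ' = -0.2297; -0.2297 ∉ [0.1, 1.5) → out
#6 (-8,23): internal coord -8 + (23)·τ' = -12.4294; -12.4294 ∉ [0.1, 1.5) → out
#7 (16,18): internal coord 16 + (18)·τ' = +12.5335; +12.5335 ∉ [0.1, 1.5) → out
#8 (-7,15): internal coord -7 + (15)·τ' = -9.8887; -9.8887 ∉ [0.1, 1.5) → out
#9 (1,2): internal coord 1 + (2)·τ' = +0.6148; +0.6148 ∈ [0.1, 1.5) → IN Λ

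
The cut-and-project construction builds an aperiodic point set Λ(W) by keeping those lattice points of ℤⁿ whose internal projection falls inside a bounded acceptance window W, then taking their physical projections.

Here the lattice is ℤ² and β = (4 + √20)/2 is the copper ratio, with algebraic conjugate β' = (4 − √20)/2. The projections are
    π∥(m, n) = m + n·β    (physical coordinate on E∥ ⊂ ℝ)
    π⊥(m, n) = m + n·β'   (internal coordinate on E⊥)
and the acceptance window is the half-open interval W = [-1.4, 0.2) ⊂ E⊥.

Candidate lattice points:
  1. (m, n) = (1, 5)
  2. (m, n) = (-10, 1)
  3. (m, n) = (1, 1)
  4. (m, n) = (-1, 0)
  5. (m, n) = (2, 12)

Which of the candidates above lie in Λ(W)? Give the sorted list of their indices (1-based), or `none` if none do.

1, 4, 5

β' = (4−√20)/2 ≈ -0.23607.
candidate 1: (m,n)=(1,5) → π∥ = 1+5·β ≈ 22.18034, π⊥ = 1+5·β' ≈ -0.18034 ∈ [-1.4, 0.2) ⇒ IN Λ
candidate 2: (m,n)=(-10,1) → π∥ = -10+1·β ≈ -5.76393, π⊥ = -10+1·β' ≈ -10.23607 ∉ [-1.4, 0.2) ⇒ out
candidate 3: (m,n)=(1,1) → π∥ = 1+1·β ≈ 5.23607, π⊥ = 1+1·β' ≈ 0.76393 ∉ [-1.4, 0.2) ⇒ out
candidate 4: (m,n)=(-1,0) → π∥ = -1+0·β ≈ -1.00000, π⊥ = -1+0·β' ≈ -1.00000 ∈ [-1.4, 0.2) ⇒ IN Λ
candidate 5: (m,n)=(2,12) → π∥ = 2+12·β ≈ 52.83282, π⊥ = 2+12·β' ≈ -0.83282 ∈ [-1.4, 0.2) ⇒ IN Λ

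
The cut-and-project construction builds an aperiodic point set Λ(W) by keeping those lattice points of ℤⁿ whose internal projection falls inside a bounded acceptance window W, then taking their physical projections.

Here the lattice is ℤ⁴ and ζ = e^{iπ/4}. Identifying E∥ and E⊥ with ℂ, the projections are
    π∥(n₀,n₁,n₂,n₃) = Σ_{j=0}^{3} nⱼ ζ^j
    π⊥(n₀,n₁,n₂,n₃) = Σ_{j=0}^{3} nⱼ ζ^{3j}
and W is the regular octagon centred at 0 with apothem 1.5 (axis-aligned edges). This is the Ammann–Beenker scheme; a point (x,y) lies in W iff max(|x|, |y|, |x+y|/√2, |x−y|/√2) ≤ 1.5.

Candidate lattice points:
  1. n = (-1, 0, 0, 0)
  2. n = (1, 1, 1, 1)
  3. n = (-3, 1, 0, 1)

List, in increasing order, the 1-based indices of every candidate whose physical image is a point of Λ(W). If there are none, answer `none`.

With ζ = e^{iπ/4} the internal vectors are ζ^0,ζ^3,ζ^6,ζ^9.
#1 (-1, 0, 0, 0): internal (-1.000000, 0.000000); octagon support 1.000000 vs apothem 1.5 → ∈ W
#2 (1, 1, 1, 1): internal (1.000000, 0.414214); octagon support 1.000000 vs apothem 1.5 → ∈ W
#3 (-3, 1, 0, 1): internal (-3.000000, 1.414214); octagon support 3.121320 vs apothem 1.5 → ∉ W

1, 2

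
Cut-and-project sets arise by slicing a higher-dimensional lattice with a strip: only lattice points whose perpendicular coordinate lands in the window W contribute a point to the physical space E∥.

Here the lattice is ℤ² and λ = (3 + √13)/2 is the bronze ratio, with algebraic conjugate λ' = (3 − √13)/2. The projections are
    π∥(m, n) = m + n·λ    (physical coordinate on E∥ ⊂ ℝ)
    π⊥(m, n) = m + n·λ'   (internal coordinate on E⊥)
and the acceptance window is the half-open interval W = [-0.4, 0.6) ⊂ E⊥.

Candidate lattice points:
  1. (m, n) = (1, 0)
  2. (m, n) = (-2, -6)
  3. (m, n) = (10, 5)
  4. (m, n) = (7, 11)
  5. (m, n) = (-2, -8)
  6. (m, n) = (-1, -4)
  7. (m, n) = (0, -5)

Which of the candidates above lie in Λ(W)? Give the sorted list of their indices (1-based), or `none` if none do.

λ' = (3−√13)/2 ≈ -0.302776.
#1 (1,0): internal coord 1 + (0)·λ' = +1.000000; +1.000000 ∉ [-0.4, 0.6) → out
#2 (-2,-6): internal coord -2 + (-6)·λ' = -0.183346; -0.183346 ∈ [-0.4, 0.6) → IN Λ
#3 (10,5): internal coord 10 + (5)·λ' = +8.486122; +8.486122 ∉ [-0.4, 0.6) → out
#4 (7,11): internal coord 7 + (11)·λ' = +3.669468; +3.669468 ∉ [-0.4, 0.6) → out
#5 (-2,-8): internal coord -2 + (-8)·λ' = +0.422205; +0.422205 ∈ [-0.4, 0.6) → IN Λ
#6 (-1,-4): internal coord -1 + (-4)·λ' = +0.211103; +0.211103 ∈ [-0.4, 0.6) → IN Λ
#7 (0,-5): internal coord 0 + (-5)·λ' = +1.513878; +1.513878 ∉ [-0.4, 0.6) → out

2, 5, 6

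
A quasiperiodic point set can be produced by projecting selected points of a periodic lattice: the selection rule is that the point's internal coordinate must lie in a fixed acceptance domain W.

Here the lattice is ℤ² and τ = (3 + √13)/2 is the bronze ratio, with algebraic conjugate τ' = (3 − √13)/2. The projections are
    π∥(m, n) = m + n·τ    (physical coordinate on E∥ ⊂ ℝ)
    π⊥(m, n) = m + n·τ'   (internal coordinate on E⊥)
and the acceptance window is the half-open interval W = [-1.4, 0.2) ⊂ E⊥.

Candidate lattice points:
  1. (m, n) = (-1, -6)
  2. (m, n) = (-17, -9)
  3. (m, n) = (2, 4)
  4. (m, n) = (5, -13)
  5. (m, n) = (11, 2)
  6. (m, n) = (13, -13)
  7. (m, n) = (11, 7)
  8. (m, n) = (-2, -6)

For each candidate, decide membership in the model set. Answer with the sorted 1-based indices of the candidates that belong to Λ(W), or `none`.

8

Compute τ' = (3−√13)/2 = -0.302776, so π⊥(m,n) = m -0.302776·n.
#1 (-1,-6): internal coord -1 + (-6)·τ' = +0.816654; +0.816654 ∉ [-1.4, 0.2) → out
#2 (-17,-9): internal coord -17 + (-9)·τ' = -14.275019; -14.275019 ∉ [-1.4, 0.2) → out
#3 (2,4): internal coord 2 + (4)·τ' = +0.788897; +0.788897 ∉ [-1.4, 0.2) → out
#4 (5,-13): internal coord 5 + (-13)·τ' = +8.936083; +8.936083 ∉ [-1.4, 0.2) → out
#5 (11,2): internal coord 11 + (2)·τ' = +10.394449; +10.394449 ∉ [-1.4, 0.2) → out
#6 (13,-13): internal coord 13 + (-13)·τ' = +16.936083; +16.936083 ∉ [-1.4, 0.2) → out
#7 (11,7): internal coord 11 + (7)·τ' = +8.880571; +8.880571 ∉ [-1.4, 0.2) → out
#8 (-2,-6): internal coord -2 + (-6)·τ' = -0.183346; -0.183346 ∈ [-1.4, 0.2) → IN Λ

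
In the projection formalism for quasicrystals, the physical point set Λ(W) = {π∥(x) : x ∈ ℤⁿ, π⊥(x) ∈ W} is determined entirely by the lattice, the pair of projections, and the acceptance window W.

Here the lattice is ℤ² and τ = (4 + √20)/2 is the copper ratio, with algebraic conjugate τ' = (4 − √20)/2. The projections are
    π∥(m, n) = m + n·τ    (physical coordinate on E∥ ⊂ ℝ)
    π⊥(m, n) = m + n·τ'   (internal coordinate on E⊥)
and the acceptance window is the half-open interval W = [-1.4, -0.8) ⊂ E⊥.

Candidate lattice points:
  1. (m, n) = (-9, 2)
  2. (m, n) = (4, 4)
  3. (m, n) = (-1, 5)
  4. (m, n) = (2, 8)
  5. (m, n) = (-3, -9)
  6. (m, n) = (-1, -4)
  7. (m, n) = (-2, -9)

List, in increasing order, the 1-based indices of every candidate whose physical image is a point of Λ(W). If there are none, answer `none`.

τ' = (4−√20)/2 ≈ -0.2361.
[1] lift (-9,2): star map gives -9.4721; window check -1.4 ≤ -9.4721 < -0.8 is false → out
[2] lift (4,4): star map gives 3.0557; window check -1.4 ≤ 3.0557 < -0.8 is false → out
[3] lift (-1,5): star map gives -2.1803; window check -1.4 ≤ -2.1803 < -0.8 is false → out
[4] lift (2,8): star map gives 0.1115; window check -1.4 ≤ 0.1115 < -0.8 is false → out
[5] lift (-3,-9): star map gives -0.8754; window check -1.4 ≤ -0.8754 < -0.8 is true → IN Λ
[6] lift (-1,-4): star map gives -0.0557; window check -1.4 ≤ -0.0557 < -0.8 is false → out
[7] lift (-2,-9): star map gives 0.1246; window check -1.4 ≤ 0.1246 < -0.8 is false → out

5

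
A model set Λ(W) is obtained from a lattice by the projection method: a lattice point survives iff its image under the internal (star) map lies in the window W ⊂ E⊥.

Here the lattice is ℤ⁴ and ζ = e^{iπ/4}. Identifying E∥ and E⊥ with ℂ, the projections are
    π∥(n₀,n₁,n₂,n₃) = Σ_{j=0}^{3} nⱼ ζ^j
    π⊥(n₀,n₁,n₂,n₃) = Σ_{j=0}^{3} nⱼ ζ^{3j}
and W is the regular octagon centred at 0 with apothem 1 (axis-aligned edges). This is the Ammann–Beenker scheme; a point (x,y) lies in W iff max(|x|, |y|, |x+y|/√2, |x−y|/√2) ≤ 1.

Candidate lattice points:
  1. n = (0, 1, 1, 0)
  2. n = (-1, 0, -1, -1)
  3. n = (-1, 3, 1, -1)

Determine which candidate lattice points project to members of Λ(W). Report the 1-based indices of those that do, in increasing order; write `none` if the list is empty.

1

With ζ = e^{iπ/4} the internal vectors are ζ^0,ζ^3,ζ^6,ζ^9.
#1 (0, 1, 1, 0): internal (-0.7071, -0.2929); octagon support 0.7071 vs apothem 1 → ∈ W
#2 (-1, 0, -1, -1): internal (-1.7071, 0.2929); octagon support 1.7071 vs apothem 1 → ∉ W
#3 (-1, 3, 1, -1): internal (-3.8284, 0.4142); octagon support 3.8284 vs apothem 1 → ∉ W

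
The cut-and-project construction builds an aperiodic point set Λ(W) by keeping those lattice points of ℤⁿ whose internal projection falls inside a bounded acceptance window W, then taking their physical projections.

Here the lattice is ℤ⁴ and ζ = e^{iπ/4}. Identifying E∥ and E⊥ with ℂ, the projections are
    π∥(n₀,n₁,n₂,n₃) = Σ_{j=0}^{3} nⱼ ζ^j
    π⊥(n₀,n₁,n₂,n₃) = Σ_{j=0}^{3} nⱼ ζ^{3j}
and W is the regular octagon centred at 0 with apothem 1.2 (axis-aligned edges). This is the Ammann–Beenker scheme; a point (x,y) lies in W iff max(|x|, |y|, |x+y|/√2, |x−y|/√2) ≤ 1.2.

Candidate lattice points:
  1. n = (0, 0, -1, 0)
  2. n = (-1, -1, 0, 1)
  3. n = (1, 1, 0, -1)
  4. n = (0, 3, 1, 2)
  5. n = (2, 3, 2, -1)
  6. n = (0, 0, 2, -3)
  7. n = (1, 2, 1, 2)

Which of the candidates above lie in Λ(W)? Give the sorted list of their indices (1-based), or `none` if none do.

1, 2, 3, 5

Internal map: ζ^{3j} for j=0..3 gives (1,0), (−√2/2,√2/2), (0,−1), (√2/2,√2/2).
candidate 1: n = (0, 0, -1, 0) → π⊥ ≈ (+0.0000, +1.0000); max(|x|,|y|,|x±y|/√2) = 1.0000 ≤ 1.2 ⇒ ∈ W
candidate 2: n = (-1, -1, 0, 1) → π⊥ ≈ (+0.4142, +0.0000); max(|x|,|y|,|x±y|/√2) = 0.4142 ≤ 1.2 ⇒ ∈ W
candidate 3: n = (1, 1, 0, -1) → π⊥ ≈ (-0.4142, +0.0000); max(|x|,|y|,|x±y|/√2) = 0.4142 ≤ 1.2 ⇒ ∈ W
candidate 4: n = (0, 3, 1, 2) → π⊥ ≈ (-0.7071, +2.5355); max(|x|,|y|,|x±y|/√2) = 2.5355 > 1.2 ⇒ ∉ W
candidate 5: n = (2, 3, 2, -1) → π⊥ ≈ (-0.8284, -0.5858); max(|x|,|y|,|x±y|/√2) = 1.0000 ≤ 1.2 ⇒ ∈ W
candidate 6: n = (0, 0, 2, -3) → π⊥ ≈ (-2.1213, -4.1213); max(|x|,|y|,|x±y|/√2) = 4.4142 > 1.2 ⇒ ∉ W
candidate 7: n = (1, 2, 1, 2) → π⊥ ≈ (+1.0000, +1.8284); max(|x|,|y|,|x±y|/√2) = 2.0000 > 1.2 ⇒ ∉ W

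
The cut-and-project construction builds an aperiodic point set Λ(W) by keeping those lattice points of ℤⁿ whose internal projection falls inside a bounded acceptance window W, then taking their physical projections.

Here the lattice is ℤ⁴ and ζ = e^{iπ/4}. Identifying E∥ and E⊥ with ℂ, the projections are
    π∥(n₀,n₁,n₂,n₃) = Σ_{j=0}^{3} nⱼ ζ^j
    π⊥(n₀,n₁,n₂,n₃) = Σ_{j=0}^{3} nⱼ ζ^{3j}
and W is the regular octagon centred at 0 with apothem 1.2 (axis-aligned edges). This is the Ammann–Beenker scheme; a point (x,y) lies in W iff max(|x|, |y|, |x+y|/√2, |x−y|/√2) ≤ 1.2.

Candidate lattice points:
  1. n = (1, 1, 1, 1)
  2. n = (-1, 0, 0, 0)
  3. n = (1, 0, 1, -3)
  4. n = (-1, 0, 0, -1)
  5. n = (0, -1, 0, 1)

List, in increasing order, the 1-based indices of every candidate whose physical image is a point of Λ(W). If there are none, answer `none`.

Internal map: ζ^{3j} for j=0..3 gives (1,0), (−√2/2,√2/2), (0,−1), (√2/2,√2/2).
candidate 1: n = (1, 1, 1, 1) → π⊥ ≈ (+1.000000, +0.414214); max(|x|,|y|,|x±y|/√2) = 1.000000 ≤ 1.2 ⇒ ∈ W
candidate 2: n = (-1, 0, 0, 0) → π⊥ ≈ (-1.000000, +0.000000); max(|x|,|y|,|x±y|/√2) = 1.000000 ≤ 1.2 ⇒ ∈ W
candidate 3: n = (1, 0, 1, -3) → π⊥ ≈ (-1.121320, -3.121320); max(|x|,|y|,|x±y|/√2) = 3.121320 > 1.2 ⇒ ∉ W
candidate 4: n = (-1, 0, 0, -1) → π⊥ ≈ (-1.707107, -0.707107); max(|x|,|y|,|x±y|/√2) = 1.707107 > 1.2 ⇒ ∉ W
candidate 5: n = (0, -1, 0, 1) → π⊥ ≈ (+1.414214, +0.000000); max(|x|,|y|,|x±y|/√2) = 1.414214 > 1.2 ⇒ ∉ W

1, 2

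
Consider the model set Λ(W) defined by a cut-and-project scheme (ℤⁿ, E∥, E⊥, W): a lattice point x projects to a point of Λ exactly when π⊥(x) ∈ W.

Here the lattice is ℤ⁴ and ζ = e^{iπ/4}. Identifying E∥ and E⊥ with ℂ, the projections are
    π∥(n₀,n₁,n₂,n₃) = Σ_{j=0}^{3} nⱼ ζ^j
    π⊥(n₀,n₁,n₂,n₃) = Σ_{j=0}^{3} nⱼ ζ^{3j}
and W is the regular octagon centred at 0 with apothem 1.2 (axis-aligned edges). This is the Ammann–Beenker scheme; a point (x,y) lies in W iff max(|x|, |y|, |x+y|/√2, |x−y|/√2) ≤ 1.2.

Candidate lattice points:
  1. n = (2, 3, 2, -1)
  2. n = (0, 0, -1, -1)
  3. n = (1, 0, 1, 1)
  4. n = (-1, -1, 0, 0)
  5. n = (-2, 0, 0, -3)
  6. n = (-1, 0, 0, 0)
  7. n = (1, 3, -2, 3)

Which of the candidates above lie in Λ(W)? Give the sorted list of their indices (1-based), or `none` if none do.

1, 2, 4, 6

Internal map: ζ^{3j} for j=0..3 gives (1,0), (−√2/2,√2/2), (0,−1), (√2/2,√2/2).
#1 (2, 3, 2, -1): internal (-0.82843, -0.58579); octagon support 1.00000 vs apothem 1.2 → ∈ W
#2 (0, 0, -1, -1): internal (-0.70711, 0.29289); octagon support 0.70711 vs apothem 1.2 → ∈ W
#3 (1, 0, 1, 1): internal (1.70711, -0.29289); octagon support 1.70711 vs apothem 1.2 → ∉ W
#4 (-1, -1, 0, 0): internal (-0.29289, -0.70711); octagon support 0.70711 vs apothem 1.2 → ∈ W
#5 (-2, 0, 0, -3): internal (-4.12132, -2.12132); octagon support 4.41421 vs apothem 1.2 → ∉ W
#6 (-1, 0, 0, 0): internal (-1.00000, 0.00000); octagon support 1.00000 vs apothem 1.2 → ∈ W
#7 (1, 3, -2, 3): internal (1.00000, 6.24264); octagon support 6.24264 vs apothem 1.2 → ∉ W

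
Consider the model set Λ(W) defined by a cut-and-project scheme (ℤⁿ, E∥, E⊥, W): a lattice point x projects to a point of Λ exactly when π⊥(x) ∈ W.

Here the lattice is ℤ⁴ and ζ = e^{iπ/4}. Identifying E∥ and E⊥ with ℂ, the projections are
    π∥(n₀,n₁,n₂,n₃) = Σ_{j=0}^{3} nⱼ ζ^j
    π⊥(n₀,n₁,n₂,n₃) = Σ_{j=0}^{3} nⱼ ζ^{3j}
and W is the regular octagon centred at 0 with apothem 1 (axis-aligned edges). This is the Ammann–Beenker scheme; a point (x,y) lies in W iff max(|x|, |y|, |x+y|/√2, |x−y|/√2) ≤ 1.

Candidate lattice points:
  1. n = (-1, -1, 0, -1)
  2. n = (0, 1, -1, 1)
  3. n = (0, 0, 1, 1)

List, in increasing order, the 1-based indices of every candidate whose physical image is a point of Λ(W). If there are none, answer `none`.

3

With ζ = e^{iπ/4} the internal vectors are ζ^0,ζ^3,ζ^6,ζ^9.
candidate 1: n = (-1, -1, 0, -1) → π⊥ ≈ (-1.00000, -1.41421); max(|x|,|y|,|x±y|/√2) = 1.70711 > 1 ⇒ ∉ W
candidate 2: n = (0, 1, -1, 1) → π⊥ ≈ (+0.00000, +2.41421); max(|x|,|y|,|x±y|/√2) = 2.41421 > 1 ⇒ ∉ W
candidate 3: n = (0, 0, 1, 1) → π⊥ ≈ (+0.70711, -0.29289); max(|x|,|y|,|x±y|/√2) = 0.70711 ≤ 1 ⇒ ∈ W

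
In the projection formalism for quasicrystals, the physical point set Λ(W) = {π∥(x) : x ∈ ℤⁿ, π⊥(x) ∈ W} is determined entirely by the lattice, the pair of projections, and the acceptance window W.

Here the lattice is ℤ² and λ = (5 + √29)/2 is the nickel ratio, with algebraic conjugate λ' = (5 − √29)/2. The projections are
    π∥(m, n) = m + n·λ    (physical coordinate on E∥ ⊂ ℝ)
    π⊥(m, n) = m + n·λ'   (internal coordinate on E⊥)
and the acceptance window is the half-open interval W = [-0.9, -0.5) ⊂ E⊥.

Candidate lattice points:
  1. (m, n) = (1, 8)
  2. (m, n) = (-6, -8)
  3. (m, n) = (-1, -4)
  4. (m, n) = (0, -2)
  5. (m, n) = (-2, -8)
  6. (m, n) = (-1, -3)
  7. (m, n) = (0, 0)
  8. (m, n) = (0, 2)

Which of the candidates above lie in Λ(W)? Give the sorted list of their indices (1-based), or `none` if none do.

1

Numerically λ ≈ 5.19258 and λ' = −1/λ ≈ -0.19258.
[1] lift (1,8): star map gives -0.54066; window check -0.9 ≤ -0.54066 < -0.5 is true → IN Λ
[2] lift (-6,-8): star map gives -4.45934; window check -0.9 ≤ -4.45934 < -0.5 is false → out
[3] lift (-1,-4): star map gives -0.22967; window check -0.9 ≤ -0.22967 < -0.5 is false → out
[4] lift (0,-2): star map gives 0.38516; window check -0.9 ≤ 0.38516 < -0.5 is false → out
[5] lift (-2,-8): star map gives -0.45934; window check -0.9 ≤ -0.45934 < -0.5 is false → out
[6] lift (-1,-3): star map gives -0.42225; window check -0.9 ≤ -0.42225 < -0.5 is false → out
[7] lift (0,0): star map gives 0.00000; window check -0.9 ≤ 0.00000 < -0.5 is false → out
[8] lift (0,2): star map gives -0.38516; window check -0.9 ≤ -0.38516 < -0.5 is false → out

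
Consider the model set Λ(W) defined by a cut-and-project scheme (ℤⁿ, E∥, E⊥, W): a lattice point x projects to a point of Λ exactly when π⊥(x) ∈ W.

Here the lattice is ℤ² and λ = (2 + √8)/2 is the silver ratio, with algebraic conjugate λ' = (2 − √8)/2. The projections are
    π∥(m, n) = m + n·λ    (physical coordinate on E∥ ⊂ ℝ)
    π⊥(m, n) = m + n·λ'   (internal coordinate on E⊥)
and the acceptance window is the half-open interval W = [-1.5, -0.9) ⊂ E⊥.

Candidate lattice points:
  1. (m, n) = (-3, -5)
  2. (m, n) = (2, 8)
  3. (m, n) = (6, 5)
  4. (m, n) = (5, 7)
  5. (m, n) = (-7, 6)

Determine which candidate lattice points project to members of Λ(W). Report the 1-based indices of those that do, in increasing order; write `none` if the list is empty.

Numerically λ ≈ 2.414214 and λ' = −1/λ ≈ -0.414214.
#1 (-3,-5): internal coord -3 + (-5)·λ' = -0.928932; -0.928932 ∈ [-1.5, -0.9) → IN Λ
#2 (2,8): internal coord 2 + (8)·λ' = -1.313708; -1.313708 ∈ [-1.5, -0.9) → IN Λ
#3 (6,5): internal coord 6 + (5)·λ' = +3.928932; +3.928932 ∉ [-1.5, -0.9) → out
#4 (5,7): internal coord 5 + (7)·λ' = +2.100505; +2.100505 ∉ [-1.5, -0.9) → out
#5 (-7,6): internal coord -7 + (6)·λ' = -9.485281; -9.485281 ∉ [-1.5, -0.9) → out

1, 2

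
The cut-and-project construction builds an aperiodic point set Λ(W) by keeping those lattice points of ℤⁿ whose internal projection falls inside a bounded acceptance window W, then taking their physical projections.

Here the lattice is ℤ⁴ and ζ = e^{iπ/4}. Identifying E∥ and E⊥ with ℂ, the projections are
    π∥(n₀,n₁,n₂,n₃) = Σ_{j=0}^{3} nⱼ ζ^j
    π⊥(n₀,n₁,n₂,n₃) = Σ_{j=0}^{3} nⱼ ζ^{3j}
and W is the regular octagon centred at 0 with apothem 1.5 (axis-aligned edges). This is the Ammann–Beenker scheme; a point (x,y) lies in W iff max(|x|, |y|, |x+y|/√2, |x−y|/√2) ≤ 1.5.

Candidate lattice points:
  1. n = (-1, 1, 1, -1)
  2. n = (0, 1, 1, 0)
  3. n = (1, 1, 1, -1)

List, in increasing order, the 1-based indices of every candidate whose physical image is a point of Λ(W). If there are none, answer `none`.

2, 3

π⊥(n) = n₀ + n₁ζ³ + n₂ζ⁶ + n₃ζ⁹ where ζ = e^{iπ/4}.
#1 (-1, 1, 1, -1): internal (-2.4142, -1.0000); octagon support 2.4142 vs apothem 1.5 → ∉ W
#2 (0, 1, 1, 0): internal (-0.7071, -0.2929); octagon support 0.7071 vs apothem 1.5 → ∈ W
#3 (1, 1, 1, -1): internal (-0.4142, -1.0000); octagon support 1.0000 vs apothem 1.5 → ∈ W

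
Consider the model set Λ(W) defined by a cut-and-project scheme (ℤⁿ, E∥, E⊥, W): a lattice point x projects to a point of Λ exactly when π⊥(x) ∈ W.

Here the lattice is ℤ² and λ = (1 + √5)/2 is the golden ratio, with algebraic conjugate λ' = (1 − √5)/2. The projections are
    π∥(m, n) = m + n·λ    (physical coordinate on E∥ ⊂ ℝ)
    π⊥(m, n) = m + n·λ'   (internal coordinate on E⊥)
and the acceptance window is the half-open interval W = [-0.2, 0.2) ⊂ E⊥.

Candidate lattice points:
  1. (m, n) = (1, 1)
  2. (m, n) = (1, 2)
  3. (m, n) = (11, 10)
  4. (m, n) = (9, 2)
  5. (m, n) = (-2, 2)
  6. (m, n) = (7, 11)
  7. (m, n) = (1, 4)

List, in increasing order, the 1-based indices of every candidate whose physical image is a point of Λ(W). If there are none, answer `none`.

none

Compute λ' = (1−√5)/2 = -0.6180, so π⊥(m,n) = m -0.6180·n.
candidate 1: (m,n)=(1,1) → π∥ = 1+1·λ ≈ 2.6180, π⊥ = 1+1·λ' ≈ 0.3820 ∉ [-0.2, 0.2) ⇒ out
candidate 2: (m,n)=(1,2) → π∥ = 1+2·λ ≈ 4.2361, π⊥ = 1+2·λ' ≈ -0.2361 ∉ [-0.2, 0.2) ⇒ out
candidate 3: (m,n)=(11,10) → π∥ = 11+10·λ ≈ 27.1803, π⊥ = 11+10·λ' ≈ 4.8197 ∉ [-0.2, 0.2) ⇒ out
candidate 4: (m,n)=(9,2) → π∥ = 9+2·λ ≈ 12.2361, π⊥ = 9+2·λ' ≈ 7.7639 ∉ [-0.2, 0.2) ⇒ out
candidate 5: (m,n)=(-2,2) → π∥ = -2+2·λ ≈ 1.2361, π⊥ = -2+2·λ' ≈ -3.2361 ∉ [-0.2, 0.2) ⇒ out
candidate 6: (m,n)=(7,11) → π∥ = 7+11·λ ≈ 24.7984, π⊥ = 7+11·λ' ≈ 0.2016 ∉ [-0.2, 0.2) ⇒ out
candidate 7: (m,n)=(1,4) → π∥ = 1+4·λ ≈ 7.4721, π⊥ = 1+4·λ' ≈ -1.4721 ∉ [-0.2, 0.2) ⇒ out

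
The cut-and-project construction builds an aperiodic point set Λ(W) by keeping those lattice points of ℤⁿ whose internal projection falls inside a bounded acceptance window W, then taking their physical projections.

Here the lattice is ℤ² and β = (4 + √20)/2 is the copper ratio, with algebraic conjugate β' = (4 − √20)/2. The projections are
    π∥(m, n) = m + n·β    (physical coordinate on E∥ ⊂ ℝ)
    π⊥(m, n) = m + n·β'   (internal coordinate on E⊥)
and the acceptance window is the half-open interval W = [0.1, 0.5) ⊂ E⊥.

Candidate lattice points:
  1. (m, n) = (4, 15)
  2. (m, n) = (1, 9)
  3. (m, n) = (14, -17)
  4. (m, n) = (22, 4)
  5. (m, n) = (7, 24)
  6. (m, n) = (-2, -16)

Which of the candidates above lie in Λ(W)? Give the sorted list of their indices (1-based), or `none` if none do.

1

Numerically β ≈ 4.23607 and β' = −1/β ≈ -0.23607.
[1] lift (4,15): star map gives 0.45898; window check 0.1 ≤ 0.45898 < 0.5 is true → IN Λ
[2] lift (1,9): star map gives -1.12461; window check 0.1 ≤ -1.12461 < 0.5 is false → out
[3] lift (14,-17): star map gives 18.01316; window check 0.1 ≤ 18.01316 < 0.5 is false → out
[4] lift (22,4): star map gives 21.05573; window check 0.1 ≤ 21.05573 < 0.5 is false → out
[5] lift (7,24): star map gives 1.33437; window check 0.1 ≤ 1.33437 < 0.5 is false → out
[6] lift (-2,-16): star map gives 1.77709; window check 0.1 ≤ 1.77709 < 0.5 is false → out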